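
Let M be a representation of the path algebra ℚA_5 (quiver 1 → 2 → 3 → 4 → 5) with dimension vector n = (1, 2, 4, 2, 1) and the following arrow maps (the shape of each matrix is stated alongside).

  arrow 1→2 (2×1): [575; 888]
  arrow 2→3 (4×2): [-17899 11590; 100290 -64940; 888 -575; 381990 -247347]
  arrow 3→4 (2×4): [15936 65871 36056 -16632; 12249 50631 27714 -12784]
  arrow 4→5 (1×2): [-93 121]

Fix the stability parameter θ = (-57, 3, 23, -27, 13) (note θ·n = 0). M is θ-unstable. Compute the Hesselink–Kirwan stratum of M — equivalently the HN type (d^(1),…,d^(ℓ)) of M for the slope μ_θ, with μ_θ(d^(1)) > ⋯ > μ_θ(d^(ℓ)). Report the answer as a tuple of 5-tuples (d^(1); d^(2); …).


Via rank(M_{q-1}∘⋯∘M_p): M ≅ I[1,5], I[2,4], I[3,3]^2.
μ_θ-semistable layers: μ^(1)=23; μ^(2)=13; μ^(3)=-1/3; μ^(4)=-57

((0, 0, 2, 0, 0); (0, 0, 0, 0, 1); (0, 2, 2, 2, 0); (1, 0, 0, 0, 0))


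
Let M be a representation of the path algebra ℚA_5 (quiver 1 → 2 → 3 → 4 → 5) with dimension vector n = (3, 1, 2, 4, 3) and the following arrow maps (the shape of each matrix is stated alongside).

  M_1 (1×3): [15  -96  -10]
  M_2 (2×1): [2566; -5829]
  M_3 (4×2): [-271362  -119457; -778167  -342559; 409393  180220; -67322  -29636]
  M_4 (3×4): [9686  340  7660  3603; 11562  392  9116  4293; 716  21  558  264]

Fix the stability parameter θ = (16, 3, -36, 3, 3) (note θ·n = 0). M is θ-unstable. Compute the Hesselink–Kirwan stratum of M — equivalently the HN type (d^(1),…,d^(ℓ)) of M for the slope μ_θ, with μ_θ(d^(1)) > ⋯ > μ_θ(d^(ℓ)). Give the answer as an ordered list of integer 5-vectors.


Barcode: M ≅ I[1,1]^2, I[1,5], I[3,4], I[4,4], I[4,5], I[5,5]. HN layers by μ_θ (4 steps, strictly decreasing):
  μ^(1)=16; μ^(2)=3; μ^(3)=-17/3; μ^(4)=-36

((2, 0, 0, 0, 0); (0, 0, 0, 4, 3); (1, 1, 1, 0, 0); (0, 0, 1, 0, 0))


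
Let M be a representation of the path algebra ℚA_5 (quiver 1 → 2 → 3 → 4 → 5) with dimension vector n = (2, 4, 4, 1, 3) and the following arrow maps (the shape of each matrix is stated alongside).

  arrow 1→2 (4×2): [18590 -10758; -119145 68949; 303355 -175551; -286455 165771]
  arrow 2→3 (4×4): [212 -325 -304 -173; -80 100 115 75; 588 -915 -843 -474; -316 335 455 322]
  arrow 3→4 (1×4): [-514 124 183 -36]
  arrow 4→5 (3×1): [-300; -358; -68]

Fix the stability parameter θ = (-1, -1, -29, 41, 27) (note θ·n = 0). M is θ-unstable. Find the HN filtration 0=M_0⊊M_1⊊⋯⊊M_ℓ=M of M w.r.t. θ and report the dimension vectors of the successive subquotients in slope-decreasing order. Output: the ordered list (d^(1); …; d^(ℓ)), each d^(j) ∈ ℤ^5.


Via rank(M_{q-1}∘⋯∘M_p): M ≅ I[1,1], I[1,2], I[2,2], I[2,3], I[2,5], I[3,3]^2, I[5,5]^2.
μ_θ-semistable layers: μ^(1)=34; μ^(2)=27; μ^(3)=-1; μ^(4)=-15; μ^(5)=-29

((0, 0, 0, 1, 1); (0, 0, 0, 0, 2); (2, 2, 0, 0, 0); (0, 2, 2, 0, 0); (0, 0, 2, 0, 0))


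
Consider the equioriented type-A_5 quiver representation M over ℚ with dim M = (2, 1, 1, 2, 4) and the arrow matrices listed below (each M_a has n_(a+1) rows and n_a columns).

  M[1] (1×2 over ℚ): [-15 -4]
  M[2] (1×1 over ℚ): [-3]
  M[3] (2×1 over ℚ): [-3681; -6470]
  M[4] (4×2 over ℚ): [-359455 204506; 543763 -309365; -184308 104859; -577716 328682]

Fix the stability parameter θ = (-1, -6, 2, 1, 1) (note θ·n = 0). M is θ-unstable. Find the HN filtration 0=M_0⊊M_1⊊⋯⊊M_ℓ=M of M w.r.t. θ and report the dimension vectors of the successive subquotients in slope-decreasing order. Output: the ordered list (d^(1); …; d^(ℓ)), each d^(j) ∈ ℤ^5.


Barcode: M ≅ I[1,1], I[1,5], I[4,5], I[5,5]^2. HN layers by μ_θ (4 steps, strictly decreasing):
  μ^(1)=4/3; μ^(2)=1; μ^(3)=-1; μ^(4)=-7/2

((0, 0, 1, 1, 1); (0, 0, 0, 1, 3); (1, 0, 0, 0, 0); (1, 1, 0, 0, 0))


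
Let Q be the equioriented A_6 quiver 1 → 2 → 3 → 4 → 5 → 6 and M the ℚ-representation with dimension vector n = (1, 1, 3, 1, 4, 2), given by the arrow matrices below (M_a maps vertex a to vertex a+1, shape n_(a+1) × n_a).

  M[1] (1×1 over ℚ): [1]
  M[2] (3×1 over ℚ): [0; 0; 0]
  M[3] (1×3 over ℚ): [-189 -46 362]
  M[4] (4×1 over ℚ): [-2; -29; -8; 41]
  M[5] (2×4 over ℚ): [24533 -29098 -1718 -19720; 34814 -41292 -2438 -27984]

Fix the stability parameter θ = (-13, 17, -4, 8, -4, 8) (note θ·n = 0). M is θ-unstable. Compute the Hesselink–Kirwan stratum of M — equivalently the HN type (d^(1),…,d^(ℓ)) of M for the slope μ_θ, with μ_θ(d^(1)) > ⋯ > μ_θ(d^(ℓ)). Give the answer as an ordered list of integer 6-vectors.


Barcode: M ≅ I[1,2], I[3,3]^2, I[3,5], I[5,5], I[5,6]^2. HN layers by μ_θ (5 steps, strictly decreasing):
  μ^(1)=17; μ^(2)=8; μ^(3)=2; μ^(4)=-4; μ^(5)=-13

((0, 1, 0, 0, 0, 0); (0, 0, 0, 0, 0, 2); (0, 0, 0, 1, 1, 0); (0, 0, 3, 0, 3, 0); (1, 0, 0, 0, 0, 0))


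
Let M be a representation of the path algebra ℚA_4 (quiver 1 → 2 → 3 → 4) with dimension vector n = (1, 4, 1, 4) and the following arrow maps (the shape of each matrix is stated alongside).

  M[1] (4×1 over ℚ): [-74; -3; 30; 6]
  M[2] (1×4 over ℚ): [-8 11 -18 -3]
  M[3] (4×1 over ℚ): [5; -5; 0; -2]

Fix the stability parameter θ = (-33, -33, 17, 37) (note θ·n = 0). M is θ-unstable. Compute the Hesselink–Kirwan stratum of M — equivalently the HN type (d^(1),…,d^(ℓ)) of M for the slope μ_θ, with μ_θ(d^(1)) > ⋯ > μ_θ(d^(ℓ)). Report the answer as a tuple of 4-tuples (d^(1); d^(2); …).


Interval decomposition of M: I[1,4], I[2,2]^3, I[4,4]^3.
HN type (ℓ=3): μ^(1)=37; μ^(2)=17; μ^(3)=-33

((0, 0, 0, 4); (0, 0, 1, 0); (1, 4, 0, 0))


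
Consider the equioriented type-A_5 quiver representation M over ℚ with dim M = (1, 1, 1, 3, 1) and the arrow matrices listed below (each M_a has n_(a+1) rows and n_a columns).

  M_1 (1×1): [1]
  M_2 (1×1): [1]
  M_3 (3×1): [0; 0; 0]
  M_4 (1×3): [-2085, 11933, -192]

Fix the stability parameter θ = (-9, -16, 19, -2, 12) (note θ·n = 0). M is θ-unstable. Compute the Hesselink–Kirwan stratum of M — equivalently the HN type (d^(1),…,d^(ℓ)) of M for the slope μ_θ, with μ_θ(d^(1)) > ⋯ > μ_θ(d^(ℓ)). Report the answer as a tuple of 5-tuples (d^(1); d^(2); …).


Interval decomposition of M: I[1,3], I[4,4]^2, I[4,5].
HN type (ℓ=4): μ^(1)=19; μ^(2)=12; μ^(3)=-2; μ^(4)=-25/2

((0, 0, 1, 0, 0); (0, 0, 0, 0, 1); (0, 0, 0, 3, 0); (1, 1, 0, 0, 0))


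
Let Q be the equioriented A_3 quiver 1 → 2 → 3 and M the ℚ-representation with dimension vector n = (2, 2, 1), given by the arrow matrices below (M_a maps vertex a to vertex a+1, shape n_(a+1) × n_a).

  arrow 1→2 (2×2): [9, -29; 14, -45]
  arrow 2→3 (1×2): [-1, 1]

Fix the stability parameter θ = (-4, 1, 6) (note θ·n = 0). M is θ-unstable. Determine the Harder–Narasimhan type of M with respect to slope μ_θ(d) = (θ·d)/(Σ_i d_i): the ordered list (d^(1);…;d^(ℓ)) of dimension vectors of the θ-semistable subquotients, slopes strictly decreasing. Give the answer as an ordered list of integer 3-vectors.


Interval decomposition of M: I[1,2], I[1,3].
HN type (ℓ=3): μ^(1)=6; μ^(2)=1; μ^(3)=-4

((0, 0, 1); (0, 2, 0); (2, 0, 0))


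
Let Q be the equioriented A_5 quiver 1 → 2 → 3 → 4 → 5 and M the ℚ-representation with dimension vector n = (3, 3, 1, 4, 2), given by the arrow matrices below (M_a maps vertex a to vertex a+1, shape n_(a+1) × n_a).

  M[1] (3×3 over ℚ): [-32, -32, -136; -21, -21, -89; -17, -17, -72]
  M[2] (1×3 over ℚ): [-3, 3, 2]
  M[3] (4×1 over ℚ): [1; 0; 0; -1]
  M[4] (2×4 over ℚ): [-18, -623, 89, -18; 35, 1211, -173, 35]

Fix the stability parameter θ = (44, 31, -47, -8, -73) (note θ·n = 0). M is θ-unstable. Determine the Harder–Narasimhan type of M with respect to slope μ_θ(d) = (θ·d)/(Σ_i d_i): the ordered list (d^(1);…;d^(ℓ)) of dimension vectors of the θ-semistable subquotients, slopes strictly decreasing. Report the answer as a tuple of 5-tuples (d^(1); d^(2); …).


Barcode: M ≅ I[1,1], I[1,2], I[1,4], I[2,2], I[4,4], I[4,5]^2. HN layers by μ_θ (6 steps, strictly decreasing):
  μ^(1)=44; μ^(2)=75/2; μ^(3)=31; μ^(4)=5; μ^(5)=-8; μ^(6)=-81/2

((1, 0, 0, 0, 0); (1, 1, 0, 0, 0); (0, 1, 0, 0, 0); (1, 1, 1, 1, 0); (0, 0, 0, 1, 0); (0, 0, 0, 2, 2))


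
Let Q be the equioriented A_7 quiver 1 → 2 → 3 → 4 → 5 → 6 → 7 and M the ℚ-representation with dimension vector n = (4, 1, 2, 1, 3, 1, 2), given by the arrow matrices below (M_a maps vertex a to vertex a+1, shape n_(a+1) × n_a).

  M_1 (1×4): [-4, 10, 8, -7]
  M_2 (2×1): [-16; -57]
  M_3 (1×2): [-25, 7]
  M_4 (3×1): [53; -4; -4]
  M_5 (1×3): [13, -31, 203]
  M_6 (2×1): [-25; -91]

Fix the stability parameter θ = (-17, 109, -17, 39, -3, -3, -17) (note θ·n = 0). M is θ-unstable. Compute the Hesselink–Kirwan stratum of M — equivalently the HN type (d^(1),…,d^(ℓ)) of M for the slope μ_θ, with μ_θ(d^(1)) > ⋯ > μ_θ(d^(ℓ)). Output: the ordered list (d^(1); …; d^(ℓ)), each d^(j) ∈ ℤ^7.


Interval decomposition of M: I[1,1]^3, I[1,7], I[3,3], I[5,5]^2, I[7,7].
HN type (ℓ=3): μ^(1)=18; μ^(2)=-3; μ^(3)=-17

((0, 1, 1, 1, 1, 1, 1); (0, 0, 0, 0, 2, 0, 0); (4, 0, 1, 0, 0, 0, 1))


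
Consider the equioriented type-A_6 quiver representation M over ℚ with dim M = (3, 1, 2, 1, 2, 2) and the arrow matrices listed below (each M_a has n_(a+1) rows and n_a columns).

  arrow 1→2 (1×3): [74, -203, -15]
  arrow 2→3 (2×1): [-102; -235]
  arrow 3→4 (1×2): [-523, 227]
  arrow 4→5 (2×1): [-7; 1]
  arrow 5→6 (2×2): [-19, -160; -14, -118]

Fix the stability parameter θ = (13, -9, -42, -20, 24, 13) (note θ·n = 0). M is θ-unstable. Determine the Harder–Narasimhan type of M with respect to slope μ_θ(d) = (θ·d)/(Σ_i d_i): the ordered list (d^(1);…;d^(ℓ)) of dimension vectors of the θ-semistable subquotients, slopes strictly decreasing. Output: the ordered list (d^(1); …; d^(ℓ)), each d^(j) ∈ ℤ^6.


Interval decomposition of M: I[1,1]^2, I[1,6], I[3,3], I[5,6].
HN type (ℓ=4): μ^(1)=37/2; μ^(2)=13; μ^(3)=-29/2; μ^(4)=-42

((0, 0, 0, 0, 2, 2); (2, 0, 0, 0, 0, 0); (1, 1, 1, 1, 0, 0); (0, 0, 1, 0, 0, 0))


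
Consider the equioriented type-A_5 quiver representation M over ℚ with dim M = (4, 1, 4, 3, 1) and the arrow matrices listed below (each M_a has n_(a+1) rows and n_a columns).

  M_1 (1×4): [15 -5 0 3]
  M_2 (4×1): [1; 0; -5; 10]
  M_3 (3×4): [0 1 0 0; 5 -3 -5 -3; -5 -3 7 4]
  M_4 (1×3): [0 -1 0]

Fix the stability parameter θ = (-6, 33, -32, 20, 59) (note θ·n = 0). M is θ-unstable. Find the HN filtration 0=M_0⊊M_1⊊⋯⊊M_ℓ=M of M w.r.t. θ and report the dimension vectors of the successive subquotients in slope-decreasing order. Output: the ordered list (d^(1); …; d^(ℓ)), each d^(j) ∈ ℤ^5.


Interval decomposition of M: I[1,1]^3, I[1,3], I[3,4]^2, I[3,5].
HN type (ℓ=5): μ^(1)=59; μ^(2)=20; μ^(3)=1/2; μ^(4)=-6; μ^(5)=-32

((0, 0, 0, 0, 1); (0, 0, 0, 3, 0); (0, 1, 1, 0, 0); (4, 0, 0, 0, 0); (0, 0, 3, 0, 0))


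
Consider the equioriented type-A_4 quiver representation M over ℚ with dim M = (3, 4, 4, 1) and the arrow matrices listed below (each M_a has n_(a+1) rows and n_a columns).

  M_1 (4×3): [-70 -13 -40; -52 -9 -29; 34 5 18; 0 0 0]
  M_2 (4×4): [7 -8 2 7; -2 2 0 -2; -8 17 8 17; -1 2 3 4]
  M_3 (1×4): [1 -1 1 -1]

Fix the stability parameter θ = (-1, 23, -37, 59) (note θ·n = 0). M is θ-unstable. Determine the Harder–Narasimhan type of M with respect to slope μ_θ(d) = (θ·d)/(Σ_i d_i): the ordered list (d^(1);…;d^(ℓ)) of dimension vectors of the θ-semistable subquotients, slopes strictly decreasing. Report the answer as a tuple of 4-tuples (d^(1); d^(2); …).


Barcode: M ≅ I[1,1], I[1,3], I[1,4], I[2,3]^2. HN layers by μ_θ (4 steps, strictly decreasing):
  μ^(1)=59; μ^(2)=-1; μ^(3)=-5; μ^(4)=-7

((0, 0, 0, 1); (1, 0, 0, 0); (2, 2, 2, 0); (0, 2, 2, 0))


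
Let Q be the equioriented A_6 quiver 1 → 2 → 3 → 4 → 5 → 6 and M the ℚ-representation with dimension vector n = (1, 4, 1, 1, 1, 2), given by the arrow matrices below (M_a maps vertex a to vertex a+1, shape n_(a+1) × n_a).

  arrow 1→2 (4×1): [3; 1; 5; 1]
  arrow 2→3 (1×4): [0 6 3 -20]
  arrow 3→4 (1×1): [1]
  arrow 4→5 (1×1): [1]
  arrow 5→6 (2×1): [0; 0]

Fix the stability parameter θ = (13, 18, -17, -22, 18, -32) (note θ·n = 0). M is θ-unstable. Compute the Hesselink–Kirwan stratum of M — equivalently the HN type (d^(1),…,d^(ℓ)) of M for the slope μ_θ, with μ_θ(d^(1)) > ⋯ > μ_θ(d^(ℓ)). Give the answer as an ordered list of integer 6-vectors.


Via rank(M_{q-1}∘⋯∘M_p): M ≅ I[1,5], I[2,2]^3, I[6,6]^2.
μ_θ-semistable layers: μ^(1)=18; μ^(2)=-2; μ^(3)=-32

((0, 3, 0, 0, 1, 0); (1, 1, 1, 1, 0, 0); (0, 0, 0, 0, 0, 2))


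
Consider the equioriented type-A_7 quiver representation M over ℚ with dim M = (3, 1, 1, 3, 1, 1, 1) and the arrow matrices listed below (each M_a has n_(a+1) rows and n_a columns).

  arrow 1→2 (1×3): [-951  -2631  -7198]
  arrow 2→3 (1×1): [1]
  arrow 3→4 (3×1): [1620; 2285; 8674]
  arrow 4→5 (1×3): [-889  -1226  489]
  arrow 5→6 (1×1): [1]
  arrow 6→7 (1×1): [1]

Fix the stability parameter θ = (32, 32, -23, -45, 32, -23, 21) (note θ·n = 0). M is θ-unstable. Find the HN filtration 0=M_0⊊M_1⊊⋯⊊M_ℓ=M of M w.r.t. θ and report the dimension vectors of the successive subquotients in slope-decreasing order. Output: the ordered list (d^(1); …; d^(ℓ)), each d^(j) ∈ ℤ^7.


Via rank(M_{q-1}∘⋯∘M_p): M ≅ I[1,1]^2, I[1,7], I[4,4]^2.
μ_θ-semistable layers: μ^(1)=32; μ^(2)=21; μ^(3)=9/2; μ^(4)=-1; μ^(5)=-45

((2, 0, 0, 0, 0, 0, 0); (0, 0, 0, 0, 0, 0, 1); (0, 0, 0, 0, 1, 1, 0); (1, 1, 1, 1, 0, 0, 0); (0, 0, 0, 2, 0, 0, 0))


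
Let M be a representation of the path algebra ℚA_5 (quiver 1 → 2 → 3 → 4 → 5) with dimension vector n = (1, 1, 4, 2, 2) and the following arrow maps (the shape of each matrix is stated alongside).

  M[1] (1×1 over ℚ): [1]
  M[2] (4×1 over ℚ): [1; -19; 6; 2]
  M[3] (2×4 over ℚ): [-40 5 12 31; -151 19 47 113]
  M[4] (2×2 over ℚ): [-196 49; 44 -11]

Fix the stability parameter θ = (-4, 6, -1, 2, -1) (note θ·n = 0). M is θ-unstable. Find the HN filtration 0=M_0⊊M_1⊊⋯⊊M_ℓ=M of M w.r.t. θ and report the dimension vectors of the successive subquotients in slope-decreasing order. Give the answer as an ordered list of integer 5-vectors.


Via rank(M_{q-1}∘⋯∘M_p): M ≅ I[1,4], I[3,3]^2, I[3,5], I[5,5].
μ_θ-semistable layers: μ^(1)=7/3; μ^(2)=1/2; μ^(3)=-1; μ^(4)=-4

((0, 1, 1, 1, 0); (0, 0, 0, 1, 1); (0, 0, 3, 0, 1); (1, 0, 0, 0, 0))


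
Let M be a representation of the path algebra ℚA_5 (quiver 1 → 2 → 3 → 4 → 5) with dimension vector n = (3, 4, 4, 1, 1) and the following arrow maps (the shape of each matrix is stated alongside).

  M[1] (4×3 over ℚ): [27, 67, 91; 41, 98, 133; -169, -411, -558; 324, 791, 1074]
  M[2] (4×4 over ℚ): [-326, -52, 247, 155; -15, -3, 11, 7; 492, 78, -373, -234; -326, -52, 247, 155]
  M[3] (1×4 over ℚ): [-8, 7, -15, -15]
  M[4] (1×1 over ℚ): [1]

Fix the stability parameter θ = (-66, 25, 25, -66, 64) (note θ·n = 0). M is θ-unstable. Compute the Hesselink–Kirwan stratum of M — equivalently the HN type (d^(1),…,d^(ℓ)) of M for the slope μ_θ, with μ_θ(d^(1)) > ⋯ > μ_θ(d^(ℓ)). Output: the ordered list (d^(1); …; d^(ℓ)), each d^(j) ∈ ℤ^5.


Interval decomposition of M: I[1,2], I[1,3], I[1,5], I[2,3], I[3,3].
HN type (ℓ=4): μ^(1)=64; μ^(2)=25; μ^(3)=-16/3; μ^(4)=-66

((0, 0, 0, 0, 1); (0, 3, 3, 0, 0); (0, 1, 1, 1, 0); (3, 0, 0, 0, 0))


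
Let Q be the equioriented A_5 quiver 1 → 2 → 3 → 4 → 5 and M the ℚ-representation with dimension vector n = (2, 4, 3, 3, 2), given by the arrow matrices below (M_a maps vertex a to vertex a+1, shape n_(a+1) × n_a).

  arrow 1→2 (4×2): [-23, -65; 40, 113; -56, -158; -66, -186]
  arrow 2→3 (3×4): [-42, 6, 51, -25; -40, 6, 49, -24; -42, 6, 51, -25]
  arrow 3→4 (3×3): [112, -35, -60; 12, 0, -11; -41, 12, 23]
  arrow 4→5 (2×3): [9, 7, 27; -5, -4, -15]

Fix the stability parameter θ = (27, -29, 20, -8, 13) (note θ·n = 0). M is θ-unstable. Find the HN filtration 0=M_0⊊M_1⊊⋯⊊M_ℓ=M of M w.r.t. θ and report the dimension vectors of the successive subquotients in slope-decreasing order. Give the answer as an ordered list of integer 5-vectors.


Via rank(M_{q-1}∘⋯∘M_p): M ≅ I[1,2]^2, I[2,5]^2, I[3,4].
μ_θ-semistable layers: μ^(1)=13; μ^(2)=6; μ^(3)=-1; μ^(4)=-29

((0, 0, 0, 0, 2); (0, 0, 3, 3, 0); (2, 2, 0, 0, 0); (0, 2, 0, 0, 0))


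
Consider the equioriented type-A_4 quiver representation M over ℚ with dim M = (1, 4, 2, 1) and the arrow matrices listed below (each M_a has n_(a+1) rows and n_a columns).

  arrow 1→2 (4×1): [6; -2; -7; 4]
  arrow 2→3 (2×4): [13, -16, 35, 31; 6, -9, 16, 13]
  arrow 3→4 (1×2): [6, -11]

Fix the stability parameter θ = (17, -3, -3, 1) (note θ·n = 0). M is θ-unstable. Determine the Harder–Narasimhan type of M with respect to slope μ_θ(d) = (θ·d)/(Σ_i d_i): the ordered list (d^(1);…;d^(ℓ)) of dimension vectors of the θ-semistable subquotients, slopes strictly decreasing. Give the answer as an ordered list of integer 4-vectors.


Barcode: M ≅ I[1,3], I[2,2]^2, I[2,4]. HN layers by μ_θ (3 steps, strictly decreasing):
  μ^(1)=11/3; μ^(2)=1; μ^(3)=-3

((1, 1, 1, 0); (0, 0, 0, 1); (0, 3, 1, 0))


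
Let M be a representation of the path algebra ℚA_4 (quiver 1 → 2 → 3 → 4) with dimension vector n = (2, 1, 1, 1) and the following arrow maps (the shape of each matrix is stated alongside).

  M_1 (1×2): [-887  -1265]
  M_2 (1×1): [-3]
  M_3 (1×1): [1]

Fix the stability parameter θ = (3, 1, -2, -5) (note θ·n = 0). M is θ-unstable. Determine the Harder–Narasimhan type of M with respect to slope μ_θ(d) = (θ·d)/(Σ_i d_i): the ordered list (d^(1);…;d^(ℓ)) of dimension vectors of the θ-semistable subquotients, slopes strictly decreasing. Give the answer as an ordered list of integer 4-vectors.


Via rank(M_{q-1}∘⋯∘M_p): M ≅ I[1,1], I[1,4].
μ_θ-semistable layers: μ^(1)=3; μ^(2)=-3/4

((1, 0, 0, 0); (1, 1, 1, 1))


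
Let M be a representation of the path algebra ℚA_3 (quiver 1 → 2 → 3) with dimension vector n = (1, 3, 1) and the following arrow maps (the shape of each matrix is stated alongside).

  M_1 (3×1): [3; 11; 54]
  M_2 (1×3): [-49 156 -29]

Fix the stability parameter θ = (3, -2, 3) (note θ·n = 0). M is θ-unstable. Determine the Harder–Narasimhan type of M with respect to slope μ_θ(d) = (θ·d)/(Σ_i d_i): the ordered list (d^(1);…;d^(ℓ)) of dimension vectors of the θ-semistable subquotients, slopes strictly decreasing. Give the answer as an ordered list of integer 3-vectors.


Via rank(M_{q-1}∘⋯∘M_p): M ≅ I[1,3], I[2,2]^2.
μ_θ-semistable layers: μ^(1)=3; μ^(2)=1/2; μ^(3)=-2

((0, 0, 1); (1, 1, 0); (0, 2, 0))


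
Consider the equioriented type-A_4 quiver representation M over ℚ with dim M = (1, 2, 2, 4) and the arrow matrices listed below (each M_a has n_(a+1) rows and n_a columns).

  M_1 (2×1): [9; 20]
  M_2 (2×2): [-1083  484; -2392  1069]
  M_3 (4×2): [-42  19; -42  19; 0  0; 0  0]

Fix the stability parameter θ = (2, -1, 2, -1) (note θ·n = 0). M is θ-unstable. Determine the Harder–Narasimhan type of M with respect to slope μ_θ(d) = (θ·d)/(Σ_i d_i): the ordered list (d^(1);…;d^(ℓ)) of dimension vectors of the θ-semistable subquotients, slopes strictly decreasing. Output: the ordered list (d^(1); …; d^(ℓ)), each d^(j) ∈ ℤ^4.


Barcode: M ≅ I[1,4], I[2,3], I[4,4]^3. HN layers by μ_θ (3 steps, strictly decreasing):
  μ^(1)=2; μ^(2)=1/2; μ^(3)=-1

((0, 0, 1, 0); (1, 1, 1, 1); (0, 1, 0, 3))


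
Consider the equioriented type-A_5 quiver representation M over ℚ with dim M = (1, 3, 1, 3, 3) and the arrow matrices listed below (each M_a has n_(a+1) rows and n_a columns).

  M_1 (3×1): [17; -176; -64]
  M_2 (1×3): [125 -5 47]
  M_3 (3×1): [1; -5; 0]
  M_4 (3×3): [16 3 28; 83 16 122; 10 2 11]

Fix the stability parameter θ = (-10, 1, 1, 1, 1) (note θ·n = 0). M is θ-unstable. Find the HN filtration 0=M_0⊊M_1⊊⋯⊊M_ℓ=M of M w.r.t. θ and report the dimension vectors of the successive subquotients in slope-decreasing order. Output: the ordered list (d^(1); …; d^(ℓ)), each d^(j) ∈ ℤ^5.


Interval decomposition of M: I[1,5], I[2,2]^2, I[4,5]^2.
HN type (ℓ=2): μ^(1)=1; μ^(2)=-10

((0, 3, 1, 3, 3); (1, 0, 0, 0, 0))


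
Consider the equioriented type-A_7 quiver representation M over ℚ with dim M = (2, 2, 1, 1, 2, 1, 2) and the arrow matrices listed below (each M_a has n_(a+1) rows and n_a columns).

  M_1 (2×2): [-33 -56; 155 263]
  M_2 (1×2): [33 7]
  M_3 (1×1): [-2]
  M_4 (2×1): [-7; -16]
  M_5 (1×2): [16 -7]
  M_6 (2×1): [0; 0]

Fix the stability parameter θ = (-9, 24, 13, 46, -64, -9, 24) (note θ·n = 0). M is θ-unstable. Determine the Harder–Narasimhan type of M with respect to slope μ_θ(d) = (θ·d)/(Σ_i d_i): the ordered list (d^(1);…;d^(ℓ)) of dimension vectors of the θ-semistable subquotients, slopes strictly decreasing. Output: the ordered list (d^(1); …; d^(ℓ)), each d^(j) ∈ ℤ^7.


Via rank(M_{q-1}∘⋯∘M_p): M ≅ I[1,2], I[1,5], I[5,6], I[7,7]^2.
μ_θ-semistable layers: μ^(1)=24; μ^(2)=19/4; μ^(3)=-9; μ^(4)=-64

((0, 1, 0, 0, 0, 0, 2); (0, 1, 1, 1, 1, 0, 0); (2, 0, 0, 0, 0, 1, 0); (0, 0, 0, 0, 1, 0, 0))


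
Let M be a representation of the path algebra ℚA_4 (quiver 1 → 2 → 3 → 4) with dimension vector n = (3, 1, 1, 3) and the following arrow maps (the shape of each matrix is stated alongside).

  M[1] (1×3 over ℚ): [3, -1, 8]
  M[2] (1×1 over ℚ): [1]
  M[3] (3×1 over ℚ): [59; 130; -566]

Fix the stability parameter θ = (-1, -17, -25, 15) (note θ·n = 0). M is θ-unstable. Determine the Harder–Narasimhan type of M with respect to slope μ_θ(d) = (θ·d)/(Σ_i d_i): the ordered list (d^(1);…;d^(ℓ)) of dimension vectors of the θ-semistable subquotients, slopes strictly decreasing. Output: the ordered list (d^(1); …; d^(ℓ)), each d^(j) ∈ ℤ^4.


Via rank(M_{q-1}∘⋯∘M_p): M ≅ I[1,1]^2, I[1,4], I[4,4]^2.
μ_θ-semistable layers: μ^(1)=15; μ^(2)=-1; μ^(3)=-43/3

((0, 0, 0, 3); (2, 0, 0, 0); (1, 1, 1, 0))


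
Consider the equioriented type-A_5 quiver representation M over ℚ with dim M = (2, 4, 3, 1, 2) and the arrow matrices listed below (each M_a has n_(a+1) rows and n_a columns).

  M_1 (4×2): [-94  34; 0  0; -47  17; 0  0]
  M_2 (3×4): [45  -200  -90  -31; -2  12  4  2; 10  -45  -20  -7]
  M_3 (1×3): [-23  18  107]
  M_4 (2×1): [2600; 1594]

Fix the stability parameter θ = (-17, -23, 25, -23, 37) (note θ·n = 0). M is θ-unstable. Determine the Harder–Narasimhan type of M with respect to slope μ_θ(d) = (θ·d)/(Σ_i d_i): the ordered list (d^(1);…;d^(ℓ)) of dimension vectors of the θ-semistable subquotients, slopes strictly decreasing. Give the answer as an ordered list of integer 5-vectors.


Via rank(M_{q-1}∘⋯∘M_p): M ≅ I[1,1], I[1,2], I[2,2], I[2,3], I[2,5], I[3,3], I[5,5].
μ_θ-semistable layers: μ^(1)=37; μ^(2)=25; μ^(3)=1; μ^(4)=-17; μ^(5)=-20; μ^(6)=-23

((0, 0, 0, 0, 2); (0, 0, 2, 0, 0); (0, 0, 1, 1, 0); (1, 0, 0, 0, 0); (1, 1, 0, 0, 0); (0, 3, 0, 0, 0))


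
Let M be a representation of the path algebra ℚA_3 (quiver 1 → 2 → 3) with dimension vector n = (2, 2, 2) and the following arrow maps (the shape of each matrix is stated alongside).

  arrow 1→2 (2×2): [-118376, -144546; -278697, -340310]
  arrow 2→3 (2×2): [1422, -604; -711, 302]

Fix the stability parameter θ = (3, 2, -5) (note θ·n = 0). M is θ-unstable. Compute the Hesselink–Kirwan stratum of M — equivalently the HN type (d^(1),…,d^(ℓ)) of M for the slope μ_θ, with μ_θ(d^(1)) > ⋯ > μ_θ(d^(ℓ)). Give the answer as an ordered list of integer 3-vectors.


Barcode: M ≅ I[1,2], I[1,3], I[3,3]. HN layers by μ_θ (3 steps, strictly decreasing):
  μ^(1)=5/2; μ^(2)=0; μ^(3)=-5

((1, 1, 0); (1, 1, 1); (0, 0, 1))


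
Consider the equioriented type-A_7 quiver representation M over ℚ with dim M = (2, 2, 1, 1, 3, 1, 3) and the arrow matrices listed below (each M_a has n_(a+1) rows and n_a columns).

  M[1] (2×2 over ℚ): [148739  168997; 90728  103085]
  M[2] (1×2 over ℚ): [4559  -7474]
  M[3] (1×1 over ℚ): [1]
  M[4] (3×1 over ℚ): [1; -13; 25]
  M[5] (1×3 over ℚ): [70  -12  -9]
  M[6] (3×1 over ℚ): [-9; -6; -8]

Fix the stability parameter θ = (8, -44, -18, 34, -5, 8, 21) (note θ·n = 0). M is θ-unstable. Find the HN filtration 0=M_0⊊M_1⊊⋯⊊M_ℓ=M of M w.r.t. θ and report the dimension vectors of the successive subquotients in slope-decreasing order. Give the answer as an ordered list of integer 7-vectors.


Barcode: M ≅ I[1,2], I[1,7], I[5,5]^2, I[7,7]^2. HN layers by μ_θ (4 steps, strictly decreasing):
  μ^(1)=21; μ^(2)=37/3; μ^(3)=-5; μ^(4)=-18

((0, 0, 0, 0, 0, 0, 3); (0, 0, 0, 1, 1, 1, 0); (0, 0, 0, 0, 2, 0, 0); (2, 2, 1, 0, 0, 0, 0))


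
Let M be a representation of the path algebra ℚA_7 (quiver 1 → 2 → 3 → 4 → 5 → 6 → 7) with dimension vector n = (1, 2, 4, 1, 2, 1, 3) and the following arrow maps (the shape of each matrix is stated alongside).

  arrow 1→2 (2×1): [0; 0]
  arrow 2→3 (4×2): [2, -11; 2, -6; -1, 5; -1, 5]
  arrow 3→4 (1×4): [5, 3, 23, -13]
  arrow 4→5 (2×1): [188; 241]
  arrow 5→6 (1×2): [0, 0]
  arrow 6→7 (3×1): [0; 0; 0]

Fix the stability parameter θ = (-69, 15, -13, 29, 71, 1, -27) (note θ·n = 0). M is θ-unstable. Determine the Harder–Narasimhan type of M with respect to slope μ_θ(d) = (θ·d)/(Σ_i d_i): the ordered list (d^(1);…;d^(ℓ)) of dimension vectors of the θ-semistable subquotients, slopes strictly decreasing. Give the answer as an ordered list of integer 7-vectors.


Via rank(M_{q-1}∘⋯∘M_p): M ≅ I[1,1], I[2,3], I[2,5], I[3,3]^2, I[5,5], I[6,6], I[7,7]^3.
μ_θ-semistable layers: μ^(1)=71; μ^(2)=29; μ^(3)=1; μ^(4)=-13; μ^(5)=-27; μ^(6)=-69

((0, 0, 0, 0, 2, 0, 0); (0, 0, 0, 1, 0, 0, 0); (0, 2, 2, 0, 0, 1, 0); (0, 0, 2, 0, 0, 0, 0); (0, 0, 0, 0, 0, 0, 3); (1, 0, 0, 0, 0, 0, 0))


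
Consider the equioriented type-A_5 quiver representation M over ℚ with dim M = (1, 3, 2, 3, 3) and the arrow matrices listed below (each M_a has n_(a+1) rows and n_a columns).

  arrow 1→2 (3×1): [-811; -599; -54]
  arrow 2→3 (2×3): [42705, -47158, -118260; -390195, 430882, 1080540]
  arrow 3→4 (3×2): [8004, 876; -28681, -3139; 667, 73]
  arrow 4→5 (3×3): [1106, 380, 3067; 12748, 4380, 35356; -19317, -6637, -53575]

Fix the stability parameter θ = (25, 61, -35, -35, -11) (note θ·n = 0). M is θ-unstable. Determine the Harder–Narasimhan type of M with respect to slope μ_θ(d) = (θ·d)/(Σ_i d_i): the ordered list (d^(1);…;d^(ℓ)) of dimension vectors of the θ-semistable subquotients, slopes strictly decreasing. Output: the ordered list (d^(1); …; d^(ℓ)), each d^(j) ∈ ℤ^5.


Interval decomposition of M: I[1,3], I[2,2]^2, I[3,5], I[4,4], I[4,5], I[5,5].
HN type (ℓ=4): μ^(1)=61; μ^(2)=17; μ^(3)=-11; μ^(4)=-35

((0, 2, 0, 0, 0); (1, 1, 1, 0, 0); (0, 0, 0, 0, 3); (0, 0, 1, 3, 0))


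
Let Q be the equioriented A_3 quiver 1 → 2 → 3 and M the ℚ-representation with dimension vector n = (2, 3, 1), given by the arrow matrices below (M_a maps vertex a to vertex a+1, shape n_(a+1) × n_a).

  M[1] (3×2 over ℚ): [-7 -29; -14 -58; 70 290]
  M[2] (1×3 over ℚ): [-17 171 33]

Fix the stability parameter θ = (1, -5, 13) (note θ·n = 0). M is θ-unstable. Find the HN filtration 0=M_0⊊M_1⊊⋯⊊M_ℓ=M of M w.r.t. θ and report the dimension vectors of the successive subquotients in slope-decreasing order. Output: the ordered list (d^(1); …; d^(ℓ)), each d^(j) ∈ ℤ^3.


Via rank(M_{q-1}∘⋯∘M_p): M ≅ I[1,1], I[1,3], I[2,2]^2.
μ_θ-semistable layers: μ^(1)=13; μ^(2)=1; μ^(3)=-2; μ^(4)=-5

((0, 0, 1); (1, 0, 0); (1, 1, 0); (0, 2, 0))


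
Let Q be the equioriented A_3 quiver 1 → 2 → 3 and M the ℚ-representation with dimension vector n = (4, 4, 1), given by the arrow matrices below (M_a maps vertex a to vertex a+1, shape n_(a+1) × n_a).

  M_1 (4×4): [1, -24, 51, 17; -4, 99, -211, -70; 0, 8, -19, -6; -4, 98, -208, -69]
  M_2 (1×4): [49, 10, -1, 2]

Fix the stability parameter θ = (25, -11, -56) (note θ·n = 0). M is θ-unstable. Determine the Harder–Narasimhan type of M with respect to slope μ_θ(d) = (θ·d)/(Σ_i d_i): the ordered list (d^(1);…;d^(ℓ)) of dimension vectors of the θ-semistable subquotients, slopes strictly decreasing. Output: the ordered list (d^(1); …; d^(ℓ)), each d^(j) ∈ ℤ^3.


Interval decomposition of M: I[1,2]^3, I[1,3].
HN type (ℓ=2): μ^(1)=7; μ^(2)=-14

((3, 3, 0); (1, 1, 1))


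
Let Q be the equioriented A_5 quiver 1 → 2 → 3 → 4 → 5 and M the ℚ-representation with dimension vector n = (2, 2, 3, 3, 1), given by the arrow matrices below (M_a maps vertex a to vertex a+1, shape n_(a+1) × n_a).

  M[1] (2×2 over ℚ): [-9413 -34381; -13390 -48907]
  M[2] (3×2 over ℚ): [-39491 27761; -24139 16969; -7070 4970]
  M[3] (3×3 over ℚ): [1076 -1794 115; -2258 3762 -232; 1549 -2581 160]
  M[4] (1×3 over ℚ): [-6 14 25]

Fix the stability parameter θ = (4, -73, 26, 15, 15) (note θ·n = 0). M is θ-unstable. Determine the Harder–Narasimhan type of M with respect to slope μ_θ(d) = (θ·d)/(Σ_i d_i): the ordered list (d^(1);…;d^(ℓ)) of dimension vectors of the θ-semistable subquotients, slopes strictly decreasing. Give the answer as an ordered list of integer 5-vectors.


Barcode: M ≅ I[1,2], I[1,3], I[3,4], I[3,5], I[4,4]. HN layers by μ_θ (5 steps, strictly decreasing):
  μ^(1)=26; μ^(2)=41/2; μ^(3)=56/3; μ^(4)=15; μ^(5)=-69/2

((0, 0, 1, 0, 0); (0, 0, 1, 1, 0); (0, 0, 1, 1, 1); (0, 0, 0, 1, 0); (2, 2, 0, 0, 0))


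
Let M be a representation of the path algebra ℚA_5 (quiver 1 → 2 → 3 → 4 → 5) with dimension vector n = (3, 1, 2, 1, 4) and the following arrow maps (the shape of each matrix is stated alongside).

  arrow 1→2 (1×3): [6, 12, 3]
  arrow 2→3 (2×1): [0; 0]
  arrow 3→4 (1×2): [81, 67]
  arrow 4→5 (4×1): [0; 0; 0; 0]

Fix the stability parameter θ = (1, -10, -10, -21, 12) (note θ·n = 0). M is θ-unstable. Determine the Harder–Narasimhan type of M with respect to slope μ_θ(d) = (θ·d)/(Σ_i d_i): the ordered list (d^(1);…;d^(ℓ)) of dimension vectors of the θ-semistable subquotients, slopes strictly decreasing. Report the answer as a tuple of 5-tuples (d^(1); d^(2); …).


Interval decomposition of M: I[1,1]^2, I[1,2], I[3,3], I[3,4], I[5,5]^4.
HN type (ℓ=5): μ^(1)=12; μ^(2)=1; μ^(3)=-9/2; μ^(4)=-10; μ^(5)=-31/2

((0, 0, 0, 0, 4); (2, 0, 0, 0, 0); (1, 1, 0, 0, 0); (0, 0, 1, 0, 0); (0, 0, 1, 1, 0))


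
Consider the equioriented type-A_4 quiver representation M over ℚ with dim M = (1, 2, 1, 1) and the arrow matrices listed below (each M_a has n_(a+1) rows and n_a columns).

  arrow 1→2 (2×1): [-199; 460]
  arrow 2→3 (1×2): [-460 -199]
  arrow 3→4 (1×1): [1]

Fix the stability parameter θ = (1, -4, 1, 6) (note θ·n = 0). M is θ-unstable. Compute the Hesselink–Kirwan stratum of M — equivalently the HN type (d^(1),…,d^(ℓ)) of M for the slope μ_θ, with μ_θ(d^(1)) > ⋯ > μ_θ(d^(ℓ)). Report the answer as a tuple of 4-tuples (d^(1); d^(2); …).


Interval decomposition of M: I[1,2], I[2,4].
HN type (ℓ=4): μ^(1)=6; μ^(2)=1; μ^(3)=-3/2; μ^(4)=-4

((0, 0, 0, 1); (0, 0, 1, 0); (1, 1, 0, 0); (0, 1, 0, 0))


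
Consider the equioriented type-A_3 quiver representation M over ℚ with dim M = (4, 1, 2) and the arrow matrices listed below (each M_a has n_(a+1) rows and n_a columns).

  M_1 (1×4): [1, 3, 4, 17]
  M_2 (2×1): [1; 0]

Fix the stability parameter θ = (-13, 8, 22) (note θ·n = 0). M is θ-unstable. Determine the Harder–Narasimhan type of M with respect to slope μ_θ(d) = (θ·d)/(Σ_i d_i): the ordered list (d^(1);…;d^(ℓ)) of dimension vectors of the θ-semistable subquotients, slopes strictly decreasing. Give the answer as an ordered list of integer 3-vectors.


Via rank(M_{q-1}∘⋯∘M_p): M ≅ I[1,1]^3, I[1,3], I[3,3].
μ_θ-semistable layers: μ^(1)=22; μ^(2)=8; μ^(3)=-13

((0, 0, 2); (0, 1, 0); (4, 0, 0))


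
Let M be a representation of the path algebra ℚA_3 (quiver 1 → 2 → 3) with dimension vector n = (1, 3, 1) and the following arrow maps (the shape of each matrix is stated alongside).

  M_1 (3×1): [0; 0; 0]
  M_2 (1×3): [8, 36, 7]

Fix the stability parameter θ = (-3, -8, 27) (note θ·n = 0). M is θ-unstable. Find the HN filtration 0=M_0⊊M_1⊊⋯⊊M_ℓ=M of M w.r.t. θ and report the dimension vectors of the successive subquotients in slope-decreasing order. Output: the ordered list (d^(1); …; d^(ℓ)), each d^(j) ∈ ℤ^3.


Barcode: M ≅ I[1,1], I[2,2]^2, I[2,3]. HN layers by μ_θ (3 steps, strictly decreasing):
  μ^(1)=27; μ^(2)=-3; μ^(3)=-8

((0, 0, 1); (1, 0, 0); (0, 3, 0))


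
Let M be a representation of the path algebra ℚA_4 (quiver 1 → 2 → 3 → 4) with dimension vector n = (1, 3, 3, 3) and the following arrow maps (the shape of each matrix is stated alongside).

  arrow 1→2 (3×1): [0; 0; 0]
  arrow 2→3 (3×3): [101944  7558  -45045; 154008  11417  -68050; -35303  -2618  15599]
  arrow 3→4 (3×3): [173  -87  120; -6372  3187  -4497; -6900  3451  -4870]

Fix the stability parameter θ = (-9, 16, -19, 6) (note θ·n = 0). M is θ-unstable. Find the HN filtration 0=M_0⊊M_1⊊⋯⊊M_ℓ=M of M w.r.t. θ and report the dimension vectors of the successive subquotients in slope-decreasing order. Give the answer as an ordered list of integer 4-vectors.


Barcode: M ≅ I[1,1], I[2,4]^3. HN layers by μ_θ (3 steps, strictly decreasing):
  μ^(1)=6; μ^(2)=-3/2; μ^(3)=-9

((0, 0, 0, 3); (0, 3, 3, 0); (1, 0, 0, 0))


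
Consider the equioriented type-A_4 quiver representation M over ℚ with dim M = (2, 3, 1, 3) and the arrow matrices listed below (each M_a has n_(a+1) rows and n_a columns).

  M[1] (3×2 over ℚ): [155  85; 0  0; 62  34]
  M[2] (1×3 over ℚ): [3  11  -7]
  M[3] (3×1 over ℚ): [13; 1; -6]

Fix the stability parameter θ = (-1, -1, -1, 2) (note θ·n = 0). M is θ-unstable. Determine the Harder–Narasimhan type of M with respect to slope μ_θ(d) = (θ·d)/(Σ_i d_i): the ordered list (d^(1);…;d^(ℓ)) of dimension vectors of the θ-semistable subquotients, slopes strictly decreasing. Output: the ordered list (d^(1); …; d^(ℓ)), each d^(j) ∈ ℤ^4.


Interval decomposition of M: I[1,1], I[1,4], I[2,2]^2, I[4,4]^2.
HN type (ℓ=2): μ^(1)=2; μ^(2)=-1

((0, 0, 0, 3); (2, 3, 1, 0))


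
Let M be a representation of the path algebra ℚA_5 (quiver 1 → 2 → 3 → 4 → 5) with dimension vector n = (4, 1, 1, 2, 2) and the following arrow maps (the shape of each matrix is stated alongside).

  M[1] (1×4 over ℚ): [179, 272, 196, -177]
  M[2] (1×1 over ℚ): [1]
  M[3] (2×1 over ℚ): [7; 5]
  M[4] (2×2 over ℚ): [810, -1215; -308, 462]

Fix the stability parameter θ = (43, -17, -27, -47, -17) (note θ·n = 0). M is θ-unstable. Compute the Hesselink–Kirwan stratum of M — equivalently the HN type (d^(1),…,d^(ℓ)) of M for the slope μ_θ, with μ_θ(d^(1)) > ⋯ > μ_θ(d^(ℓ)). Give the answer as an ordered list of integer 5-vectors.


Via rank(M_{q-1}∘⋯∘M_p): M ≅ I[1,1]^3, I[1,5], I[4,4], I[5,5].
μ_θ-semistable layers: μ^(1)=43; μ^(2)=-13; μ^(3)=-17; μ^(4)=-47

((3, 0, 0, 0, 0); (1, 1, 1, 1, 1); (0, 0, 0, 0, 1); (0, 0, 0, 1, 0))


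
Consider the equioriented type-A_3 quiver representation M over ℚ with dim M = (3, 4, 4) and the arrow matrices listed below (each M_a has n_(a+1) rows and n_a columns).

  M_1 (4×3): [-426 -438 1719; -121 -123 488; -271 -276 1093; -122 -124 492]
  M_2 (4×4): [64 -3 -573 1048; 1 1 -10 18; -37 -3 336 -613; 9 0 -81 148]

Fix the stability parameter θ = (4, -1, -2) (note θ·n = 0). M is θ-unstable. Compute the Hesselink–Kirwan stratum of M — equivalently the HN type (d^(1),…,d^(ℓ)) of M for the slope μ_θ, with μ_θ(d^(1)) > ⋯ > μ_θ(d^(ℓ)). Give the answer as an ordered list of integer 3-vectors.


Via rank(M_{q-1}∘⋯∘M_p): M ≅ I[1,2], I[1,3]^2, I[2,3], I[3,3].
μ_θ-semistable layers: μ^(1)=3/2; μ^(2)=1/3; μ^(3)=-3/2; μ^(4)=-2

((1, 1, 0); (2, 2, 2); (0, 1, 1); (0, 0, 1))


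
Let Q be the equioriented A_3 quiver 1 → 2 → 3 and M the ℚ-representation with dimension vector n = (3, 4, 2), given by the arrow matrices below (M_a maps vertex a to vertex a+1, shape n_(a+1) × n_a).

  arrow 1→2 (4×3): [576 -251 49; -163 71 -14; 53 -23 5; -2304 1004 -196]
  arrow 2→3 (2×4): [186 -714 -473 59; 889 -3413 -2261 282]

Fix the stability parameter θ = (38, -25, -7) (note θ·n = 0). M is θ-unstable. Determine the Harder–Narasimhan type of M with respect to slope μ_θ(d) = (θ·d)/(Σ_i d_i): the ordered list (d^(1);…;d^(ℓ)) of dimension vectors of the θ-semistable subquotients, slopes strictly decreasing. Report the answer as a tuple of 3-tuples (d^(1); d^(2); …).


Interval decomposition of M: I[1,2], I[1,3]^2, I[2,2].
HN type (ℓ=3): μ^(1)=13/2; μ^(2)=2; μ^(3)=-25

((1, 1, 0); (2, 2, 2); (0, 1, 0))


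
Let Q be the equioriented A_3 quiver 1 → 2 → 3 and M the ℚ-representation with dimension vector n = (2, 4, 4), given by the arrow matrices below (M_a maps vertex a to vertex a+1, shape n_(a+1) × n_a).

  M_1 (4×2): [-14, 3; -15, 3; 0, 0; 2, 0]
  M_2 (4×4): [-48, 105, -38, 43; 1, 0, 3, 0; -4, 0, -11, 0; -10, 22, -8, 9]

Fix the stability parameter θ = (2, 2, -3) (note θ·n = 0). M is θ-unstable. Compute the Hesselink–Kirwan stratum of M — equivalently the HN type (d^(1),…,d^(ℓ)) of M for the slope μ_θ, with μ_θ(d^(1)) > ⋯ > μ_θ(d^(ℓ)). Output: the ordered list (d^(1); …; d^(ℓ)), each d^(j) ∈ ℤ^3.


Barcode: M ≅ I[1,3]^2, I[2,3]^2. HN layers by μ_θ (2 steps, strictly decreasing):
  μ^(1)=1/3; μ^(2)=-1/2

((2, 2, 2); (0, 2, 2))


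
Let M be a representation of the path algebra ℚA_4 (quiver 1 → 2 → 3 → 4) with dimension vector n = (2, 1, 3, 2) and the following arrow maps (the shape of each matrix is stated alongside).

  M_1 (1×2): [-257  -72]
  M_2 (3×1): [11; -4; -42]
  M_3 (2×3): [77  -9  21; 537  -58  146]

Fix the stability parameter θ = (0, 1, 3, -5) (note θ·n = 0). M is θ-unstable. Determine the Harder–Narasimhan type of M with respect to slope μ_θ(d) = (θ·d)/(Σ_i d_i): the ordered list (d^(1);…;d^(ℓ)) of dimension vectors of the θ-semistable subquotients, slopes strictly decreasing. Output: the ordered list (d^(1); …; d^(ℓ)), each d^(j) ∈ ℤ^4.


Via rank(M_{q-1}∘⋯∘M_p): M ≅ I[1,1], I[1,4], I[3,3], I[3,4].
μ_θ-semistable layers: μ^(1)=3; μ^(2)=0; μ^(3)=-1/4; μ^(4)=-1

((0, 0, 1, 0); (1, 0, 0, 0); (1, 1, 1, 1); (0, 0, 1, 1))


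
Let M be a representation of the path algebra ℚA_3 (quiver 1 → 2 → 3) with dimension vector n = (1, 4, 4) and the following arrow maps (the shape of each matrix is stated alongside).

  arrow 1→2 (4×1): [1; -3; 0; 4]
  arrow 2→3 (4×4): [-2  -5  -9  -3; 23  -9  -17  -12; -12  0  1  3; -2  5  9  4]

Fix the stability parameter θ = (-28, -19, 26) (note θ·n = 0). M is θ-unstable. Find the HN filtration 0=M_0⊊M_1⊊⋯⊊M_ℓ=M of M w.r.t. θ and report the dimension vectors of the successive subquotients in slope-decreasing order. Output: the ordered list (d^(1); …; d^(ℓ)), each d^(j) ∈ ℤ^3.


Barcode: M ≅ I[1,3], I[2,3]^3. HN layers by μ_θ (3 steps, strictly decreasing):
  μ^(1)=26; μ^(2)=-19; μ^(3)=-28

((0, 0, 4); (0, 4, 0); (1, 0, 0))


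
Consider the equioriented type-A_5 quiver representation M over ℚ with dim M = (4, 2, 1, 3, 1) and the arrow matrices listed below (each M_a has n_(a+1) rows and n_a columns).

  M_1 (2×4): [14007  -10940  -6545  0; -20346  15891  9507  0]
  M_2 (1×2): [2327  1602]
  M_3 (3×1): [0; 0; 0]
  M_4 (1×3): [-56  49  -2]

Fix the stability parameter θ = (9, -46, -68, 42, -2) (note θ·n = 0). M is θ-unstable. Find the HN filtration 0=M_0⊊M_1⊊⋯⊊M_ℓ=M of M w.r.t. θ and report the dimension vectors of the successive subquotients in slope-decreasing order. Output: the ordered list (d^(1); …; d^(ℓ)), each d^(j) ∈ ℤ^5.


Via rank(M_{q-1}∘⋯∘M_p): M ≅ I[1,1]^2, I[1,2], I[1,3], I[4,4]^2, I[4,5].
μ_θ-semistable layers: μ^(1)=42; μ^(2)=20; μ^(3)=9; μ^(4)=-37/2; μ^(5)=-35

((0, 0, 0, 2, 0); (0, 0, 0, 1, 1); (2, 0, 0, 0, 0); (1, 1, 0, 0, 0); (1, 1, 1, 0, 0))
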